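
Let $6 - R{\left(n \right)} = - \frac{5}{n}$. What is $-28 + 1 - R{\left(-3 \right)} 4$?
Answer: $- \frac{136}{3} \approx -45.333$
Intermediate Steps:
$R{\left(n \right)} = 6 + \frac{5}{n}$ ($R{\left(n \right)} = 6 - - \frac{5}{n} = 6 + \frac{5}{n}$)
$-28 + 1 - R{\left(-3 \right)} 4 = -28 + 1 - (6 + \frac{5}{-3}) 4 = -28 + 1 - (6 + 5 \left(- \frac{1}{3}\right)) 4 = -28 + 1 - (6 - \frac{5}{3}) 4 = -28 + 1 \left(-1\right) \frac{13}{3} \cdot 4 = -28 + 1 \left(\left(- \frac{13}{3}\right) 4\right) = -28 + 1 \left(- \frac{52}{3}\right) = -28 - \frac{52}{3} = - \frac{136}{3}$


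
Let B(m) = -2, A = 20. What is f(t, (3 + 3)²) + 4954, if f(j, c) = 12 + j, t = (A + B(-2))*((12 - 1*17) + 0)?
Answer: 4876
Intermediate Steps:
t = -90 (t = (20 - 2)*((12 - 1*17) + 0) = 18*((12 - 17) + 0) = 18*(-5 + 0) = 18*(-5) = -90)
f(t, (3 + 3)²) + 4954 = (12 - 90) + 4954 = -78 + 4954 = 4876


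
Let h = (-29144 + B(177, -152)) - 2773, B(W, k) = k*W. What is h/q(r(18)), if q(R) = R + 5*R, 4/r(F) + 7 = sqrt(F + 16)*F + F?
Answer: -215677/8 - 176463*sqrt(34)/4 ≈ -2.8420e+5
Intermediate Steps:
B(W, k) = W*k
r(F) = 4/(-7 + F + F*sqrt(16 + F)) (r(F) = 4/(-7 + (sqrt(F + 16)*F + F)) = 4/(-7 + (sqrt(16 + F)*F + F)) = 4/(-7 + (F*sqrt(16 + F) + F)) = 4/(-7 + (F + F*sqrt(16 + F))) = 4/(-7 + F + F*sqrt(16 + F)))
q(R) = 6*R
h = -58821 (h = (-29144 + 177*(-152)) - 2773 = (-29144 - 26904) - 2773 = -56048 - 2773 = -58821)
h/q(r(18)) = -(215677/8 + 176463*sqrt(16 + 18)/4) = -(215677/8 + 176463*sqrt(34)/4) = -58821*(11/24 + 3*sqrt(34)/4) = -215677/8 - 176463*sqrt(34)/4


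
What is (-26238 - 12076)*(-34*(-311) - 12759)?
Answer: 83716090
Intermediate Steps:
(-26238 - 12076)*(-34*(-311) - 12759) = -38314*(10574 - 12759) = -38314*(-2185) = 83716090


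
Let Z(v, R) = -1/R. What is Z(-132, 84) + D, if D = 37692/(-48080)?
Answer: -50222/63105 ≈ -0.79585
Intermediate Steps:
D = -9423/12020 (D = 37692*(-1/48080) = -9423/12020 ≈ -0.78394)
Z(-132, 84) + D = -1/84 - 9423/12020 = -50222/63105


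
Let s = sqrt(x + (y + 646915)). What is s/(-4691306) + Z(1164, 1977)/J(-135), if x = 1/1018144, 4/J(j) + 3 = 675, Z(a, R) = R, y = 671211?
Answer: 332136 - sqrt(85399505600678930)/1194106264016 ≈ 3.3214e+5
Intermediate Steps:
J(j) = 1/168 (J(j) = 4/(-3 + 675) = 4/672 = 4*(1/672) = 1/168)
x = 1/1018144 ≈ 9.8218e-7
s = sqrt(85399505600678930)/254536 (s = sqrt(1/1018144 + (671211 + 646915)) = sqrt(1/1018144 + 1318126) = sqrt(1342042078145/1018144) = sqrt(85399505600678930)/254536 ≈ 1148.1)
s/(-4691306) + Z(1164, 1977)/J(-135) = (sqrt(85399505600678930)/254536)/(-4691306) + 1977/(1/168) = (sqrt(85399505600678930)/254536)*(-1/4691306) + 1977*168 = -sqrt(85399505600678930)/1194106264016 + 332136 = 332136 - sqrt(85399505600678930)/1194106264016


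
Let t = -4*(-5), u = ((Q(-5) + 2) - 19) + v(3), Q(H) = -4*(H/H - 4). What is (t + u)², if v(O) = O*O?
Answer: 576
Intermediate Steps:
v(O) = O²
Q(H) = 12 (Q(H) = -4*(1 - 4) = -4*(-3) = 12)
u = 4 (u = ((12 + 2) - 19) + 3² = (14 - 19) + 9 = -5 + 9 = 4)
t = 20
(t + u)² = (20 + 4)² = 24² = 576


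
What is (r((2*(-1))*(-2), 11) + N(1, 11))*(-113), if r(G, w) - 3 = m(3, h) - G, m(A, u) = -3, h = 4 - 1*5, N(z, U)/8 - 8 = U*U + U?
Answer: -126108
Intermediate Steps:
N(z, U) = 64 + 8*U + 8*U² (N(z, U) = 64 + 8*(U*U + U) = 64 + 8*(U² + U) = 64 + 8*(U + U²) = 64 + (8*U + 8*U²) = 64 + 8*U + 8*U²)
h = -1 (h = 4 - 5 = -1)
r(G, w) = -G (r(G, w) = 3 + (-3 - G) = -G)
(r((2*(-1))*(-2), 11) + N(1, 11))*(-113) = (-2*(-1)*(-2) + (64 + 8*11 + 8*11²))*(-113) = (-(-2)*(-2) + (64 + 88 + 8*121))*(-113) = (-1*4 + (64 + 88 + 968))*(-113) = (-4 + 1120)*(-113) = 1116*(-113) = -126108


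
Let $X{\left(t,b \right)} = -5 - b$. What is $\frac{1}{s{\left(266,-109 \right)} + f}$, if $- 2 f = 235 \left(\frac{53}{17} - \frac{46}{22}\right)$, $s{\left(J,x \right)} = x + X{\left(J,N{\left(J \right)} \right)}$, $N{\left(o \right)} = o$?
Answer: $- \frac{187}{93620} \approx -0.0019974$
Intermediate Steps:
$s{\left(J,x \right)} = -5 + x - J$ ($s{\left(J,x \right)} = x - \left(5 + J\right) = -5 + x - J$)
$f = - \frac{22560}{187}$ ($f = - \frac{235 \left(\frac{53}{17} - \frac{46}{22}\right)}{2} = - \frac{235 \left(53 \cdot \frac{1}{17} - \frac{23}{11}\right)}{2} = - \frac{235 \left(\frac{53}{17} - \frac{23}{11}\right)}{2} = - \frac{235 \cdot \frac{192}{187}}{2} = \left(- \frac{1}{2}\right) \frac{45120}{187} = - \frac{22560}{187} \approx -120.64$)
$\frac{1}{s{\left(266,-109 \right)} + f} = \frac{1}{\left(-5 - 109 - 266\right) - \frac{22560}{187}} = \frac{1}{-380 - \frac{22560}{187}} = \frac{1}{- \frac{93620}{187}} = - \frac{187}{93620}$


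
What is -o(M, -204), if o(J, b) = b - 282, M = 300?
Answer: 486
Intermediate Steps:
o(J, b) = -282 + b
-o(M, -204) = -(-282 - 204) = -1*(-486) = 486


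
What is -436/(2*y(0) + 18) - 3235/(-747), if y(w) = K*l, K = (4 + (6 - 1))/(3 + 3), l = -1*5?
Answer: -105329/747 ≈ -141.00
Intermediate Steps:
l = -5
K = 3/2 (K = (4 + 5)/6 = 9*(⅙) = 3/2 ≈ 1.5000)
y(w) = -15/2 (y(w) = (3/2)*(-5) = -15/2)
-436/(2*y(0) + 18) - 3235/(-747) = -436/(2*(-15/2) + 18) - 3235/(-747) = -436/(-15 + 18) - 3235*(-1/747) = -436/3 + 3235/747 = -105329/747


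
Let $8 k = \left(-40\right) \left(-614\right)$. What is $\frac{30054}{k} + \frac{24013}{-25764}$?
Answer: $\frac{350295673}{39547740} \approx 8.8575$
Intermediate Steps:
$k = 3070$ ($k = \frac{\left(-40\right) \left(-614\right)}{8} = \frac{1}{8} \cdot 24560 = 3070$)
$\frac{30054}{k} + \frac{24013}{-25764} = \frac{30054}{3070} + \frac{24013}{-25764} = 30054 \cdot \frac{1}{3070} + 24013 \left(- \frac{1}{25764}\right) = \frac{15027}{1535} - \frac{24013}{25764} = \frac{350295673}{39547740}$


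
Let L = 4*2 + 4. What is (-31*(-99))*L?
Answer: 36828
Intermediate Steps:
L = 12 (L = 8 + 4 = 12)
(-31*(-99))*L = -31*(-99)*12 = 3069*12 = 36828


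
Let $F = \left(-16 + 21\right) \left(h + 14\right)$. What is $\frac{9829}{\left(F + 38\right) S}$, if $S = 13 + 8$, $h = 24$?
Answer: $\frac{9829}{4788} \approx 2.0528$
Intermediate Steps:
$F = 190$ ($F = \left(-16 + 21\right) \left(24 + 14\right) = 5 \cdot 38 = 190$)
$S = 21$
$\frac{9829}{\left(F + 38\right) S} = \frac{9829}{\left(190 + 38\right) 21} = \frac{9829}{228 \cdot 21} = \frac{9829}{4788}$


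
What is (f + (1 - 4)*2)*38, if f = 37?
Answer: 1178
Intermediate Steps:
(f + (1 - 4)*2)*38 = (37 + (1 - 4)*2)*38 = (37 - 3*2)*38 = (37 - 6)*38 = 31*38 = 1178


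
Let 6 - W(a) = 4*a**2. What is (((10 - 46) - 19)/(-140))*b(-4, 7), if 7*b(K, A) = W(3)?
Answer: -165/98 ≈ -1.6837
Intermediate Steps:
W(a) = 6 - 4*a**2
b(K, A) = -30/7 (b(K, A) = (6 - 4*3**2)/7 = (6 - 4*9)/7 = (6 - 36)/7 = (1/7)*(-30) = -30/7)
(((10 - 46) - 19)/(-140))*b(-4, 7) = (((10 - 46) - 19)/(-140))*(-30/7) = ((-36 - 19)*(-1/140))*(-30/7) = -55*(-1/140)*(-30/7) = (11/28)*(-30/7) = -165/98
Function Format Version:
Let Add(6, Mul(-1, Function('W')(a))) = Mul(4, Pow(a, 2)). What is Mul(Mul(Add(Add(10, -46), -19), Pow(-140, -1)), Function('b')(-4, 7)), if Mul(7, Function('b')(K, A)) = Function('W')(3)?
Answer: Rational(-165, 98) ≈ -1.6837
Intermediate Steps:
Function('W')(a) = Add(6, Mul(-4, Pow(a, 2))) (Function('W')(a) = Add(6, Mul(-1, Mul(4, Pow(a, 2)))) = Add(6, Mul(-4, Pow(a, 2))))
Function('b')(K, A) = Rational(-30, 7) (Function('b')(K, A) = Mul(Rational(1, 7), Add(6, Mul(-4, Pow(3, 2)))) = Mul(Rational(1, 7), Add(6, Mul(-4, 9))) = Mul(Rational(1, 7), Add(6, -36)) = Mul(Rational(1, 7), -30) = Rational(-30, 7))
Mul(Mul(Add(Add(10, -46), -19), Pow(-140, -1)), Function('b')(-4, 7)) = Mul(Mul(Add(Add(10, -46), -19), Pow(-140, -1)), Rational(-30, 7)) = Mul(Mul(Add(-36, -19), Rational(-1, 140)), Rational(-30, 7)) = Mul(Mul(-55, Rational(-1, 140)), Rational(-30, 7)) = Mul(Rational(11, 28), Rational(-30, 7)) = Rational(-165, 98)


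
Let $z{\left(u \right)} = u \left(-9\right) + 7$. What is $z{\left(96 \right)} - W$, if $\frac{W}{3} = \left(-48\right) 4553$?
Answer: $654775$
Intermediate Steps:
$z{\left(u \right)} = 7 - 9 u$ ($z{\left(u \right)} = - 9 u + 7 = 7 - 9 u$)
$W = -655632$ ($W = 3 \left(\left(-48\right) 4553\right) = 3 \left(-218544\right) = -655632$)
$z{\left(96 \right)} - W = \left(7 - 864\right) - -655632 = \left(7 - 864\right) + 655632 = -857 + 655632 = 654775$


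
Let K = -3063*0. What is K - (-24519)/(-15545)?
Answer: -24519/15545 ≈ -1.5773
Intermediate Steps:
K = 0
K - (-24519)/(-15545) = 0 - (-24519)/(-15545) = 0 - (-24519)*(-1)/15545 = 0 - 1*24519/15545 = 0 - 24519/15545 = -24519/15545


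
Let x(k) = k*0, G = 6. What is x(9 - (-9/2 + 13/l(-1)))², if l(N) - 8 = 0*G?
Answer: 0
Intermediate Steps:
l(N) = 8 (l(N) = 8 + 0*6 = 8 + 0 = 8)
x(k) = 0
x(9 - (-9/2 + 13/l(-1)))² = 0² = 0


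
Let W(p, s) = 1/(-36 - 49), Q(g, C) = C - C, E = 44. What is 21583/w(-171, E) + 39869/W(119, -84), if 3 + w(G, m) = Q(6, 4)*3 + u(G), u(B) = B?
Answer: -589684093/174 ≈ -3.3890e+6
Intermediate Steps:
Q(g, C) = 0
W(p, s) = -1/85 (W(p, s) = 1/(-85) = -1/85)
w(G, m) = -3 + G (w(G, m) = -3 + (0*3 + G) = -3 + (0 + G) = -3 + G)
21583/w(-171, E) + 39869/W(119, -84) = 21583/(-3 - 171) + 39869/(-1/85) = 21583/(-174) + 39869*(-85) = 21583*(-1/174) - 3388865 = -21583/174 - 3388865 = -589684093/174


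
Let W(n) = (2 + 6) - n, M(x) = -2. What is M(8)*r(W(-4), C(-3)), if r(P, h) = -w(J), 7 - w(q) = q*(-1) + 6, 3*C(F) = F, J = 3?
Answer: 8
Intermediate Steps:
C(F) = F/3
w(q) = 1 + q (w(q) = 7 - (q*(-1) + 6) = 7 - (-q + 6) = 7 - (6 - q) = 7 + (-6 + q) = 1 + q)
W(n) = 8 - n
r(P, h) = -4 (r(P, h) = -(1 + 3) = -1*4 = -4)
M(8)*r(W(-4), C(-3)) = -2*(-4) = 8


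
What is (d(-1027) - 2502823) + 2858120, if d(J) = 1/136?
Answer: 48320393/136 ≈ 3.5530e+5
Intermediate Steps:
d(J) = 1/136
(d(-1027) - 2502823) + 2858120 = (1/136 - 2502823) + 2858120 = -340383927/136 + 2858120 = 48320393/136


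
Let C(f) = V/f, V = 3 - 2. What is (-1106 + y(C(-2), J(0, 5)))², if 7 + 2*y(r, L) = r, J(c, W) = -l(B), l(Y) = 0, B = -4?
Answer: 19704721/16 ≈ 1.2315e+6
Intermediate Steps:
V = 1
C(f) = 1/f
J(c, W) = 0 (J(c, W) = -1*0 = 0)
y(r, L) = -7/2 + r/2
(-1106 + y(C(-2), J(0, 5)))² = (-1106 + (-7/2 + (½)/(-2)))² = (-1106 + (-7/2 + (½)*(-½)))² = (-1106 + (-7/2 - ¼))² = (-1106 - 15/4)² = (-4439/4)² = 19704721/16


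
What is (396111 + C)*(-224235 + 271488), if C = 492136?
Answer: 41972335491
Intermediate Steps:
(396111 + C)*(-224235 + 271488) = (396111 + 492136)*(-224235 + 271488) = 888247*47253 = 41972335491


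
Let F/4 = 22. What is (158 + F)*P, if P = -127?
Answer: -31242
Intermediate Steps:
F = 88 (F = 4*22 = 88)
(158 + F)*P = (158 + 88)*(-127) = 246*(-127) = -31242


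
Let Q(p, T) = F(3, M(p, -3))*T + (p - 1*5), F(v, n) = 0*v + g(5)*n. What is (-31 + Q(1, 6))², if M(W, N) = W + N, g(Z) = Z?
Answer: 9025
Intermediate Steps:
M(W, N) = N + W
F(v, n) = 5*n (F(v, n) = 0*v + 5*n = 0 + 5*n = 5*n)
Q(p, T) = -5 + p + T*(-15 + 5*p) (Q(p, T) = (5*(-3 + p))*T + (p - 1*5) = (-15 + 5*p)*T + (p - 5) = T*(-15 + 5*p) + (-5 + p) = -5 + p + T*(-15 + 5*p))
(-31 + Q(1, 6))² = (-31 + (-5 + 1 + 5*6*(-3 + 1)))² = (-31 + (-5 + 1 + 5*6*(-2)))² = (-31 + (-5 + 1 - 60))² = (-31 - 64)² = (-95)² = 9025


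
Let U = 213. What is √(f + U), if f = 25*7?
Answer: 2*√97 ≈ 19.698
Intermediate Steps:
f = 175
√(f + U) = √(175 + 213) = √388 = 2*√97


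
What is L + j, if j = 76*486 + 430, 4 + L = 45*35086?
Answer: 1616232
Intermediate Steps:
L = 1578866 (L = -4 + 45*35086 = -4 + 1578870 = 1578866)
j = 37366 (j = 36936 + 430 = 37366)
L + j = 1578866 + 37366 = 1616232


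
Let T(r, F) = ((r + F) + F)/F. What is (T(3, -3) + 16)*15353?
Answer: 261001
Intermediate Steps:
T(r, F) = (r + 2*F)/F (T(r, F) = ((F + r) + F)/F = (r + 2*F)/F)
(T(3, -3) + 16)*15353 = ((2 + 3/(-3)) + 16)*15353 = ((2 + 3*(-1/3)) + 16)*15353 = ((2 - 1) + 16)*15353 = (1 + 16)*15353 = 17*15353 = 261001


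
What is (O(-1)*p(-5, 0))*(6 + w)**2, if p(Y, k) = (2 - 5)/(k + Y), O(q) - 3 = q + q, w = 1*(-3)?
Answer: 27/5 ≈ 5.4000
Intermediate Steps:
w = -3
O(q) = 3 + 2*q (O(q) = 3 + (q + q) = 3 + 2*q)
p(Y, k) = -3/(Y + k)
(O(-1)*p(-5, 0))*(6 + w)**2 = ((3 + 2*(-1))*(-3/(-5 + 0)))*(6 - 3)**2 = ((3 - 2)*(-3/(-5)))*3**2 = (1*(-3*(-1/5)))*9 = (1*(3/5))*9 = (3/5)*9 = 27/5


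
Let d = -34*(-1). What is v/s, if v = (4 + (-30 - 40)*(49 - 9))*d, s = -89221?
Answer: 95064/89221 ≈ 1.0655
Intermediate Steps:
d = 34
v = -95064 (v = (4 + (-30 - 40)*(49 - 9))*34 = (4 - 70*40)*34 = (4 - 2800)*34 = -2796*34 = -95064)
v/s = -95064/(-89221) = -95064*(-1/89221) = 95064/89221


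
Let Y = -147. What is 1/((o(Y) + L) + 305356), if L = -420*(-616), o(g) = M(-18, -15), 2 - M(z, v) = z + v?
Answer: 1/564111 ≈ 1.7727e-6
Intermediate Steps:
M(z, v) = 2 - v - z (M(z, v) = 2 - (z + v) = 2 - (v + z) = 2 + (-v - z) = 2 - v - z)
o(g) = 35 (o(g) = 2 - 1*(-15) - 1*(-18) = 2 + 15 + 18 = 35)
L = 258720
1/((o(Y) + L) + 305356) = 1/((35 + 258720) + 305356) = 1/(258755 + 305356) = 1/564111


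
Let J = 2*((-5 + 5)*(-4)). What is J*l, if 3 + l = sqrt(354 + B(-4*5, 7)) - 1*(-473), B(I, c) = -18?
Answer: 0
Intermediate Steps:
J = 0 (J = 2*(0*(-4)) = 2*0 = 0)
l = 470 + 4*sqrt(21) (l = -3 + (sqrt(354 - 18) - 1*(-473)) = -3 + (sqrt(336) + 473) = -3 + (4*sqrt(21) + 473) = -3 + (473 + 4*sqrt(21)) = 470 + 4*sqrt(21) ≈ 488.33)
J*l = 0*(470 + 4*sqrt(21)) = 0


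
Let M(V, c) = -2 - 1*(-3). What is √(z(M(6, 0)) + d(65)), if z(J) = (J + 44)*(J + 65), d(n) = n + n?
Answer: 10*√31 ≈ 55.678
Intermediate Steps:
d(n) = 2*n
M(V, c) = 1 (M(V, c) = -2 + 3 = 1)
z(J) = (44 + J)*(65 + J)
√(z(M(6, 0)) + d(65)) = √((2860 + 1² + 109*1) + 2*65) = √((2860 + 1 + 109) + 130) = √(2970 + 130) = √3100 = 10*√31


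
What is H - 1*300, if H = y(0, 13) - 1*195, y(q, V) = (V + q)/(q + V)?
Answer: -494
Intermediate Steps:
y(q, V) = 1 (y(q, V) = (V + q)/(V + q) = 1)
H = -194 (H = 1 - 1*195 = 1 - 195 = -194)
H - 1*300 = -194 - 1*300 = -194 - 300 = -494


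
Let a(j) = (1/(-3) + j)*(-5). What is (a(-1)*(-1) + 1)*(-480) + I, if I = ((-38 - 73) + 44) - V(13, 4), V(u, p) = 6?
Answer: 2647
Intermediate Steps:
a(j) = 5/3 - 5*j (a(j) = (-⅓ + j)*(-5) = 5/3 - 5*j)
I = -73 (I = ((-38 - 73) + 44) - 1*6 = (-111 + 44) - 6 = -67 - 6 = -73)
(a(-1)*(-1) + 1)*(-480) + I = ((5/3 - 5*(-1))*(-1) + 1)*(-480) - 73 = ((5/3 + 5)*(-1) + 1)*(-480) - 73 = ((20/3)*(-1) + 1)*(-480) - 73 = (-20/3 + 1)*(-480) - 73 = -17/3*(-480) - 73 = 2720 - 73 = 2647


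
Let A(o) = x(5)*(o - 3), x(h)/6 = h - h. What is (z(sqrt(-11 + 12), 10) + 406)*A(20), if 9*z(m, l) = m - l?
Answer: 0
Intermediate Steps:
x(h) = 0 (x(h) = 6*(h - h) = 6*0 = 0)
z(m, l) = -l/9 + m/9 (z(m, l) = (m - l)/9 = -l/9 + m/9)
A(o) = 0 (A(o) = 0*(o - 3) = 0*(-3 + o) = 0)
(z(sqrt(-11 + 12), 10) + 406)*A(20) = ((-1/9*10 + sqrt(-11 + 12)/9) + 406)*0 = ((-10/9 + sqrt(1)/9) + 406)*0 = ((-10/9 + (1/9)*1) + 406)*0 = ((-10/9 + 1/9) + 406)*0 = (-1 + 406)*0 = 405*0 = 0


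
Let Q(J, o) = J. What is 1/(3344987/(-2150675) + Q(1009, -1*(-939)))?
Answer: 2150675/2166686088 ≈ 0.00099261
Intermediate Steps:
1/(3344987/(-2150675) + Q(1009, -1*(-939))) = 1/(3344987/(-2150675) + 1009) = 1/(3344987*(-1/2150675) + 1009) = 1/(-3344987/2150675 + 1009) = 1/(2166686088/2150675) = 2150675/2166686088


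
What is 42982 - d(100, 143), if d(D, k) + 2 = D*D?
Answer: 32984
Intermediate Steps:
d(D, k) = -2 + D² (d(D, k) = -2 + D*D = -2 + D²)
42982 - d(100, 143) = 42982 - (-2 + 100²) = 42982 - (-2 + 10000) = 42982 - 1*9998 = 42982 - 9998 = 32984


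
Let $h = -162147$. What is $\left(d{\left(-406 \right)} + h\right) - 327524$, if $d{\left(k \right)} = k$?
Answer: $-490077$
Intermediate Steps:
$\left(d{\left(-406 \right)} + h\right) - 327524 = \left(-406 - 162147\right) - 327524 = -162553 - 327524 = -490077$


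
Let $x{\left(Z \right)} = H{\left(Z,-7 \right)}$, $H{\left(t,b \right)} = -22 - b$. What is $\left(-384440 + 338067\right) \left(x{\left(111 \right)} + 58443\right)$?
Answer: $-2709481644$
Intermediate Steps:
$x{\left(Z \right)} = -15$ ($x{\left(Z \right)} = -22 - -7 = -22 + 7 = -15$)
$\left(-384440 + 338067\right) \left(x{\left(111 \right)} + 58443\right) = \left(-384440 + 338067\right) \left(-15 + 58443\right) = \left(-46373\right) 58428 = -2709481644$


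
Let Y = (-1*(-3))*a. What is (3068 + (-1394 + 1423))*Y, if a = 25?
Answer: 232275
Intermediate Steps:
Y = 75 (Y = -1*(-3)*25 = 3*25 = 75)
(3068 + (-1394 + 1423))*Y = (3068 + (-1394 + 1423))*75 = (3068 + 29)*75 = 3097*75 = 232275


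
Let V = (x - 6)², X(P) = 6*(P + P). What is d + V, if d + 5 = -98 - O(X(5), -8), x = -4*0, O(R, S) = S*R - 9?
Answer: 422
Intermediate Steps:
X(P) = 12*P (X(P) = 6*(2*P) = 12*P)
O(R, S) = -9 + R*S (O(R, S) = R*S - 9 = -9 + R*S)
x = 0
d = 386 (d = -5 + (-98 - (-9 + (12*5)*(-8))) = -5 + (-98 - (-9 + 60*(-8))) = -5 + (-98 - (-9 - 480)) = -5 + (-98 - 1*(-489)) = -5 + (-98 + 489) = -5 + 391 = 386)
V = 36 (V = (0 - 6)² = (-6)² = 36)
d + V = 386 + 36 = 422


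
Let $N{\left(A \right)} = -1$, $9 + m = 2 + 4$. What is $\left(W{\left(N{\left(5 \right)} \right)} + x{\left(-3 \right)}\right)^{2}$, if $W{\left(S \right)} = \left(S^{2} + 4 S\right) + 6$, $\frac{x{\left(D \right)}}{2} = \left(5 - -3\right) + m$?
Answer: $169$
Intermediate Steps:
$m = -3$ ($m = -9 + \left(2 + 4\right) = -9 + 6 = -3$)
$x{\left(D \right)} = 10$ ($x{\left(D \right)} = 2 \left(\left(5 - -3\right) - 3\right) = 2 \left(\left(5 + 3\right) - 3\right) = 2 \left(8 - 3\right) = 2 \cdot 5 = 10$)
$W{\left(S \right)} = 6 + S^{2} + 4 S$
$\left(W{\left(N{\left(5 \right)} \right)} + x{\left(-3 \right)}\right)^{2} = \left(\left(6 + \left(-1\right)^{2} + 4 \left(-1\right)\right) + 10\right)^{2} = \left(\left(6 + 1 - 4\right) + 10\right)^{2} = \left(3 + 10\right)^{2} = 13^{2} = 169$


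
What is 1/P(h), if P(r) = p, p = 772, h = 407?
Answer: 1/772 ≈ 0.0012953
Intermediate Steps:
P(r) = 772
1/P(h) = 1/772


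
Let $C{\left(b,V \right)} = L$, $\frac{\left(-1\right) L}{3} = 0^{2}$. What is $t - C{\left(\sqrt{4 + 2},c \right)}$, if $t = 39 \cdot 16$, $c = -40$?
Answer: $624$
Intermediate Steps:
$L = 0$ ($L = - 3 \cdot 0^{2} = \left(-3\right) 0 = 0$)
$C{\left(b,V \right)} = 0$
$t = 624$
$t - C{\left(\sqrt{4 + 2},c \right)} = 624 - 0 = 624 + 0 = 624$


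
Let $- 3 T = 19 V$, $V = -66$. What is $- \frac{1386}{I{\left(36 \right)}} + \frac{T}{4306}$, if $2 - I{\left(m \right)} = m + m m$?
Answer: $\frac{233002}{204535} \approx 1.1392$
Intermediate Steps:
$I{\left(m \right)} = 2 - m - m^{2}$ ($I{\left(m \right)} = 2 - \left(m + m m\right) = 2 - \left(m + m^{2}\right) = 2 - m - m^{2}$)
$T = 418$ ($T = - \frac{19 \left(-66\right)}{3} = \left(- \frac{1}{3}\right) \left(-1254\right) = 418$)
$- \frac{1386}{I{\left(36 \right)}} + \frac{T}{4306} = - \frac{1386}{2 - 36 - 36^{2}} + \frac{418}{4306} = - \frac{1386}{2 - 36 - 1296} + 418 \cdot \frac{1}{4306} = - \frac{1386}{2 - 36 - 1296} + \frac{209}{2153} = - \frac{1386}{-1330} + \frac{209}{2153} = \left(-1386\right) \left(- \frac{1}{1330}\right) + \frac{209}{2153} = \frac{99}{95} + \frac{209}{2153} = \frac{233002}{204535}$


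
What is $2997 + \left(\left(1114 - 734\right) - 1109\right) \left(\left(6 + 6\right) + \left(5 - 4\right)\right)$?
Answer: $-6480$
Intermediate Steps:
$2997 + \left(\left(1114 - 734\right) - 1109\right) \left(\left(6 + 6\right) + \left(5 - 4\right)\right) = 2997 + \left(380 - 1109\right) \left(12 + 1\right) = 2997 - 9477 = -6480$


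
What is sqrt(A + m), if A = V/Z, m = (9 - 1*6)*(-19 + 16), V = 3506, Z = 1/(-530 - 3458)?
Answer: I*sqrt(13981937) ≈ 3739.2*I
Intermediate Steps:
Z = -1/3988 (Z = 1/(-3988) = -1/3988 ≈ -0.00025075)
m = -9 (m = (9 - 6)*(-3) = 3*(-3) = -9)
A = -13981928 (A = 3506/(-1/3988) = 3506*(-3988) = -13981928)
sqrt(A + m) = sqrt(-13981928 - 9) = sqrt(-13981937) = I*sqrt(13981937)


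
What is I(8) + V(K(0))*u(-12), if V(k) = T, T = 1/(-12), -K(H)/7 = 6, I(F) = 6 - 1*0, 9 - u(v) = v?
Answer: 17/4 ≈ 4.2500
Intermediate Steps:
u(v) = 9 - v
I(F) = 6 (I(F) = 6 + 0 = 6)
K(H) = -42 (K(H) = -7*6 = -42)
T = -1/12 ≈ -0.083333
V(k) = -1/12
I(8) + V(K(0))*u(-12) = 6 - (9 - 1*(-12))/12 = 6 - (9 + 12)/12 = 6 - 1/12*21 = 6 - 7/4 = 17/4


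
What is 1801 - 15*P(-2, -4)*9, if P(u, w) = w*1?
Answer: 2341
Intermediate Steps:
P(u, w) = w
1801 - 15*P(-2, -4)*9 = 1801 - 15*(-4)*9 = 1801 + 60*9 = 1801 + 540 = 2341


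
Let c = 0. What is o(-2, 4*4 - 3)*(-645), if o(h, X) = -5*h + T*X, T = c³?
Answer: -6450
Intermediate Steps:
T = 0 (T = 0³ = 0)
o(h, X) = -5*h (o(h, X) = -5*h + 0*X = -5*h + 0 = -5*h)
o(-2, 4*4 - 3)*(-645) = -5*(-2)*(-645) = 10*(-645) = -6450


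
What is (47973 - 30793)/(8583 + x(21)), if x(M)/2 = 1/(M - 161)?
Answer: 1202600/600809 ≈ 2.0016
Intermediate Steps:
x(M) = 2/(-161 + M) (x(M) = 2/(M - 161) = 2/(-161 + M))
(47973 - 30793)/(8583 + x(21)) = (47973 - 30793)/(8583 + 2/(-161 + 21)) = 17180/(8583 + 2/(-140)) = 17180/(8583 + 2*(-1/140)) = 17180/(8583 - 1/70) = 17180/(600809/70) = 17180*(70/600809) = 1202600/600809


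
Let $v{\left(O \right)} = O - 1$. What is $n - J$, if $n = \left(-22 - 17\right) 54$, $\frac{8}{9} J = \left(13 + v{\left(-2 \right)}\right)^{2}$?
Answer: $- \frac{4437}{2} \approx -2218.5$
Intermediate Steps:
$v{\left(O \right)} = -1 + O$
$J = \frac{225}{2}$ ($J = \frac{9 \left(13 - 3\right)^{2}}{8} = \frac{9 \cdot 10^{2}}{8} = \frac{9}{8} \cdot 100 = \frac{225}{2} \approx 112.5$)
$n = -2106$ ($n = \left(-39\right) 54 = -2106$)
$n - J = -2106 - \frac{225}{2} = - \frac{4437}{2}$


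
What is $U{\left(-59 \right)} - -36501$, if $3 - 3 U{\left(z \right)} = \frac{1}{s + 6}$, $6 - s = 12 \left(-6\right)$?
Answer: $\frac{9198503}{252} \approx 36502.0$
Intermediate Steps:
$s = 78$ ($s = 6 - 12 \left(-6\right) = 6 - -72 = 6 + 72 = 78$)
$U{\left(z \right)} = \frac{251}{252}$ ($U{\left(z \right)} = 1 - \frac{1}{3 \left(78 + 6\right)} = 1 - \frac{1}{3 \cdot 84} = 1 - \frac{1}{252} = \frac{251}{252}$)
$U{\left(-59 \right)} - -36501 = \frac{251}{252} - -36501 = \frac{251}{252} + 36501 = \frac{9198503}{252}$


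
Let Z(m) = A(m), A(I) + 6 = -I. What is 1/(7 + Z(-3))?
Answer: ¼ ≈ 0.25000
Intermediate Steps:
A(I) = -6 - I
Z(m) = -6 - m
1/(7 + Z(-3)) = 1/(7 + (-6 - 1*(-3))) = 1/(7 + (-6 + 3)) = 1/(7 - 3) = 1/4 = ¼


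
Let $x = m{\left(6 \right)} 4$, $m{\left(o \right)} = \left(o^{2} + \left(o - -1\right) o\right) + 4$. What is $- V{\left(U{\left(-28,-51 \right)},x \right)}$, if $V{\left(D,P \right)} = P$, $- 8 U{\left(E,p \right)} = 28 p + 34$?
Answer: $-328$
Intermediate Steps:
$m{\left(o \right)} = 4 + o^{2} + o \left(1 + o\right)$ ($m{\left(o \right)} = \left(o^{2} + \left(o + 1\right) o\right) + 4 = \left(o^{2} + \left(1 + o\right) o\right) + 4 = \left(o^{2} + o \left(1 + o\right)\right) + 4 = 4 + o^{2} + o \left(1 + o\right)$)
$U{\left(E,p \right)} = - \frac{17}{4} - \frac{7 p}{2}$ ($U{\left(E,p \right)} = - \frac{28 p + 34}{8} = - \frac{34 + 28 p}{8} = - \frac{17}{4} - \frac{7 p}{2}$)
$x = 328$ ($x = \left(4 + 6 + 2 \cdot 6^{2}\right) 4 = \left(4 + 6 + 2 \cdot 36\right) 4 = \left(4 + 6 + 72\right) 4 = 82 \cdot 4 = 328$)
$- V{\left(U{\left(-28,-51 \right)},x \right)} = \left(-1\right) 328 = -328$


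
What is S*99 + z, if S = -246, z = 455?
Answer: -23899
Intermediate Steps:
S*99 + z = -246*99 + 455 = -24354 + 455 = -23899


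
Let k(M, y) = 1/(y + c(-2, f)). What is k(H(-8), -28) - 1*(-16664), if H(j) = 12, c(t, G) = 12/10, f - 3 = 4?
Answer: 2232971/134 ≈ 16664.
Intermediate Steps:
f = 7 (f = 3 + 4 = 7)
c(t, G) = 6/5 (c(t, G) = 12*(⅒) = 6/5)
k(M, y) = 1/(6/5 + y) (k(M, y) = 1/(y + 6/5) = 1/(6/5 + y))
k(H(-8), -28) - 1*(-16664) = 5/(6 + 5*(-28)) - 1*(-16664) = 5/(6 - 140) + 16664 = 5/(-134) + 16664 = 5*(-1/134) + 16664 = -5/134 + 16664 = 2232971/134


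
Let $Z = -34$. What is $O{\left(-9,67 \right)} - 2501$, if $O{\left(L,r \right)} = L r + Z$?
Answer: $-3138$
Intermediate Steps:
$O{\left(L,r \right)} = -34 + L r$ ($O{\left(L,r \right)} = L r - 34 = -34 + L r$)
$O{\left(-9,67 \right)} - 2501 = \left(-34 - 603\right) - 2501 = -637 - 2501 = -3138$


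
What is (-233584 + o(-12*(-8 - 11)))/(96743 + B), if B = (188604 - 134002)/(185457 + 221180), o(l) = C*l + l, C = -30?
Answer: -97672580852/39339337893 ≈ -2.4828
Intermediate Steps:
o(l) = -29*l (o(l) = -30*l + l = -29*l)
B = 54602/406637 ≈ 0.13428
(-233584 + o(-12*(-8 - 11)))/(96743 + B) = (-233584 - (-348)*(-8 - 11))/(96743 + 54602/406637) = (-233584 - (-348)*(-19))/(39339337893/406637) = (-233584 - 29*228)*(406637/39339337893) = (-233584 - 6612)*(406637/39339337893) = -240196*406637/39339337893 = -97672580852/39339337893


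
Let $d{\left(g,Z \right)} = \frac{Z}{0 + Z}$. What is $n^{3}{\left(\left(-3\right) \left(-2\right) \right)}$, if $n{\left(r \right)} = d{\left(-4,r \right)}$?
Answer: $1$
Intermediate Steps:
$d{\left(g,Z \right)} = 1$ ($d{\left(g,Z \right)} = \frac{Z}{Z} = 1$)
$n{\left(r \right)} = 1$
$n^{3}{\left(\left(-3\right) \left(-2\right) \right)} = 1^{3} = 1$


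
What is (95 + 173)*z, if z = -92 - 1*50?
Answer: -38056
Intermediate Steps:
z = -142 (z = -92 - 50 = -142)
(95 + 173)*z = (95 + 173)*(-142) = 268*(-142) = -38056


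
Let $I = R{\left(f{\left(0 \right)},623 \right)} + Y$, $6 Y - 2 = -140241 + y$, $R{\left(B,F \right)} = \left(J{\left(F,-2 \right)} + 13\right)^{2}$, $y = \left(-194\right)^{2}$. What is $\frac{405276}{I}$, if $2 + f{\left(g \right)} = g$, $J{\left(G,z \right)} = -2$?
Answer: $- \frac{810552}{33959} \approx -23.869$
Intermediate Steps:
$y = 37636$
$f{\left(g \right)} = -2 + g$
$R{\left(B,F \right)} = 121$ ($R{\left(B,F \right)} = \left(-2 + 13\right)^{2} = 11^{2} = 121$)
$Y = - \frac{34201}{2}$ ($Y = \frac{1}{3} + \frac{-140241 + 37636}{6} = \frac{1}{3} + \frac{1}{6} \left(-102605\right) = \frac{1}{3} - \frac{102605}{6} = - \frac{34201}{2} \approx -17101.0$)
$I = - \frac{33959}{2}$ ($I = 121 - \frac{34201}{2} = - \frac{33959}{2} \approx -16980.0$)
$\frac{405276}{I} = \frac{405276}{- \frac{33959}{2}} = 405276 \left(- \frac{2}{33959}\right) = - \frac{810552}{33959}$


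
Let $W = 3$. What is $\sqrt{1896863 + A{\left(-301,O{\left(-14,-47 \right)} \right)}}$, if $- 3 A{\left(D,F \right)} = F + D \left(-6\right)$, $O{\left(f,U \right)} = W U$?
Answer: $2 \sqrt{474077} \approx 1377.1$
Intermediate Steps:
$O{\left(f,U \right)} = 3 U$
$A{\left(D,F \right)} = 2 D - \frac{F}{3}$ ($A{\left(D,F \right)} = - \frac{F + D \left(-6\right)}{3} = - \frac{F - 6 D}{3} = 2 D - \frac{F}{3}$)
$\sqrt{1896863 + A{\left(-301,O{\left(-14,-47 \right)} \right)}} = \sqrt{1896863 - \left(602 + \frac{3 \left(-47\right)}{3}\right)} = \sqrt{1896863 - 555} = \sqrt{1896308} = 2 \sqrt{474077}$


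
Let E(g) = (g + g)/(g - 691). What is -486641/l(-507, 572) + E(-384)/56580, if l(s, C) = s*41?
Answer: 60161026073/2569792875 ≈ 23.411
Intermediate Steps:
l(s, C) = 41*s
E(g) = 2*g/(-691 + g) (E(g) = (2*g)/(-691 + g) = 2*g/(-691 + g))
-486641/l(-507, 572) + E(-384)/56580 = -486641/(41*(-507)) + (2*(-384)/(-691 - 384))/56580 = -486641/(-20787) + (2*(-384)/(-1075))*(1/56580) = -486641*(-1/20787) + (2*(-384)*(-1/1075))*(1/56580) = 486641/20787 + (768/1075)*(1/56580) = 486641/20787 + 64/5068625 = 60161026073/2569792875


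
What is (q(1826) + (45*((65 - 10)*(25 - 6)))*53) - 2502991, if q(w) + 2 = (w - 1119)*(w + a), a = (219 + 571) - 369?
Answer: 1577961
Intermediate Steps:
a = 421 (a = 790 - 369 = 421)
q(w) = -2 + (-1119 + w)*(421 + w) (q(w) = -2 + (w - 1119)*(w + 421) = -2 + (-1119 + w)*(421 + w))
(q(1826) + (45*((65 - 10)*(25 - 6)))*53) - 2502991 = ((-471101 + 1826² - 698*1826) + (45*((65 - 10)*(25 - 6)))*53) - 2502991 = ((-471101 + 3334276 - 1274548) + (45*(55*19))*53) - 2502991 = (1588627 + (45*1045)*53) - 2502991 = (1588627 + 47025*53) - 2502991 = (1588627 + 2492325) - 2502991 = 4080952 - 2502991 = 1577961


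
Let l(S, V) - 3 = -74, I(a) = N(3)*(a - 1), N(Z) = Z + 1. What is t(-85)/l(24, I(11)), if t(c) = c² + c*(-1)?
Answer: -7310/71 ≈ -102.96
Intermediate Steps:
N(Z) = 1 + Z
t(c) = c² - c
I(a) = -4 + 4*a (I(a) = (1 + 3)*(a - 1) = 4*(-1 + a) = -4 + 4*a)
l(S, V) = -71 (l(S, V) = 3 - 74 = -71)
t(-85)/l(24, I(11)) = -85*(-1 - 85)/(-71) = -85*(-86)*(-1/71) = 7310*(-1/71) = -7310/71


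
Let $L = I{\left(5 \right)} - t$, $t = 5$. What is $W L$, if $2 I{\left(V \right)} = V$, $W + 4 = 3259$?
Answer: $- \frac{16275}{2} \approx -8137.5$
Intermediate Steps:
$W = 3255$ ($W = -4 + 3259 = 3255$)
$I{\left(V \right)} = \frac{V}{2}$
$L = - \frac{5}{2}$ ($L = \frac{1}{2} \cdot 5 - 5 = \frac{5}{2} - 5 = - \frac{5}{2} \approx -2.5$)
$W L = 3255 \left(- \frac{5}{2}\right) = - \frac{16275}{2}$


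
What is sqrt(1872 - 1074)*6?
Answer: 6*sqrt(798) ≈ 169.49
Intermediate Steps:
sqrt(1872 - 1074)*6 = sqrt(798)*6 = 6*sqrt(798)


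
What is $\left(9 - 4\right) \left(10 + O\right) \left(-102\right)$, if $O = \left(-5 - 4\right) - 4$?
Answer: $1530$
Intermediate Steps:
$O = -13$ ($O = -9 - 4 = -13$)
$\left(9 - 4\right) \left(10 + O\right) \left(-102\right) = \left(9 - 4\right) \left(10 - 13\right) \left(-102\right) = 5 \left(-3\right) \left(-102\right) = \left(-15\right) \left(-102\right) = 1530$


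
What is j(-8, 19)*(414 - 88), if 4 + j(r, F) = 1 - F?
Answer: -7172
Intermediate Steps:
j(r, F) = -3 - F (j(r, F) = -4 + (1 - F) = -3 - F)
j(-8, 19)*(414 - 88) = (-3 - 1*19)*(414 - 88) = (-3 - 19)*326 = -22*326 = -7172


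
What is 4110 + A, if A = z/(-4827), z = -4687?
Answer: 19843657/4827 ≈ 4111.0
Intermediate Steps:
A = 4687/4827 (A = -4687/(-4827) = -4687*(-1/4827) = 4687/4827 ≈ 0.97100)
4110 + A = 4110 + 4687/4827 = 19843657/4827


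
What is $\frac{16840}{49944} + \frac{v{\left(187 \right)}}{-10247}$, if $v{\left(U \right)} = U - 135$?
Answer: $\frac{21245299}{63972021} \approx 0.3321$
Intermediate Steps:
$v{\left(U \right)} = -135 + U$
$\frac{16840}{49944} + \frac{v{\left(187 \right)}}{-10247} = \frac{16840}{49944} + \frac{-135 + 187}{-10247} = 16840 \cdot \frac{1}{49944} + 52 \left(- \frac{1}{10247}\right) = \frac{2105}{6243} - \frac{52}{10247} = \frac{21245299}{63972021}$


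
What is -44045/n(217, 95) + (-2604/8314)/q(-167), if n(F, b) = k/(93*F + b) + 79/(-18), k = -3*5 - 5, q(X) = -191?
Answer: 3190838866363812/318024346967 ≈ 10033.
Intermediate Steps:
k = -20 (k = -15 - 5 = -20)
n(F, b) = -79/18 - 20/(b + 93*F) (n(F, b) = -20/(93*F + b) + 79/(-18) = -20/(b + 93*F) + 79*(-1/18) = -20/(b + 93*F) - 79/18 = -79/18 - 20/(b + 93*F))
-44045/n(217, 95) + (-2604/8314)/q(-167) = -44045*18*(95 + 93*217)/(-360 - 7347*217 - 79*95) - 2604/8314/(-191) = -44045*18*(95 + 20181)/(-360 - 1594299 - 7505) - 2604*1/8314*(-1/191) = -44045/((1/18)*(-1602164)/20276) - 1302/4157*(-1/191) = -44045/((1/18)*(1/20276)*(-1602164)) + 1302/793987 = -44045/(-400541/91242) + 1302/793987 = -44045*(-91242/400541) + 1302/793987 = 4018753890/400541 + 1302/793987 = 3190838866363812/318024346967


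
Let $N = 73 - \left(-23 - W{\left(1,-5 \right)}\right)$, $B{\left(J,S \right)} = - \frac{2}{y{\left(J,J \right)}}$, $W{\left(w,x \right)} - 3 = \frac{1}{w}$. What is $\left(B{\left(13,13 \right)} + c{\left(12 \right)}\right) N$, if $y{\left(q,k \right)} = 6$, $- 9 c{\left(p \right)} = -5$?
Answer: $\frac{200}{9} \approx 22.222$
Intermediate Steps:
$c{\left(p \right)} = \frac{5}{9}$ ($c{\left(p \right)} = \left(- \frac{1}{9}\right) \left(-5\right) = \frac{5}{9}$)
$W{\left(w,x \right)} = 3 + \frac{1}{w}$
$B{\left(J,S \right)} = - \frac{1}{3}$ ($B{\left(J,S \right)} = - \frac{2}{6} = \left(-2\right) \frac{1}{6} = - \frac{1}{3}$)
$N = 100$ ($N = 73 - \left(-23 - \left(3 + 1^{-1}\right)\right) = 73 - \left(-23 - \left(3 + 1\right)\right) = 73 - \left(-23 - 4\right) = 73 - -27 = 73 + 27 = 100$)
$\left(B{\left(13,13 \right)} + c{\left(12 \right)}\right) N = \left(- \frac{1}{3} + \frac{5}{9}\right) 100 = \frac{2}{9} \cdot 100 = \frac{200}{9}$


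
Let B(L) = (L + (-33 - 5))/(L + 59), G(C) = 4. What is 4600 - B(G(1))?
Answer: 289834/63 ≈ 4600.5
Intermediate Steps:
B(L) = (-38 + L)/(59 + L) (B(L) = (L - 38)/(59 + L) = (-38 + L)/(59 + L))
4600 - B(G(1)) = 4600 - (-38 + 4)/(59 + 4) = 4600 - (-34)/63 = 4600 - 1*(-34/63) = 4600 + 34/63 = 289834/63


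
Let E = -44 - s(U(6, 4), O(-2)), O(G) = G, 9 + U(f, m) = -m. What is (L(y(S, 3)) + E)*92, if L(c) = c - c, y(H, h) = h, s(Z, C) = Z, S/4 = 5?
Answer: -2852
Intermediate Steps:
S = 20 (S = 4*5 = 20)
U(f, m) = -9 - m
L(c) = 0
E = -31 (E = -44 - (-9 - 1*4) = -44 - (-9 - 4) = -44 - 1*(-13) = -44 + 13 = -31)
(L(y(S, 3)) + E)*92 = (0 - 31)*92 = -31*92 = -2852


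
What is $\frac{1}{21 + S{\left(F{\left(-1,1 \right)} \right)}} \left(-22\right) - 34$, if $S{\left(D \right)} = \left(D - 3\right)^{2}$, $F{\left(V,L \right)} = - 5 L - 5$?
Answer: $- \frac{3241}{95} \approx -34.116$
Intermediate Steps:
$F{\left(V,L \right)} = -5 - 5 L$
$S{\left(D \right)} = \left(-3 + D\right)^{2}$
$\frac{1}{21 + S{\left(F{\left(-1,1 \right)} \right)}} \left(-22\right) - 34 = \frac{1}{21 + \left(-3 - 10\right)^{2}} \left(-22\right) - 34 = \frac{1}{21 + \left(-13\right)^{2}} \left(-22\right) - 34 = \frac{1}{21 + 169} \left(-22\right) - 34 = \frac{1}{190} \left(-22\right) - 34 = - \frac{11}{95} - 34 = - \frac{3241}{95}$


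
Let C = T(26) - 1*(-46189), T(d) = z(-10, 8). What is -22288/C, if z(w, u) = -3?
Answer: -1592/3299 ≈ -0.48257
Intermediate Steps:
T(d) = -3
C = 46186 (C = -3 - 1*(-46189) = -3 + 46189 = 46186)
-22288/C = -22288/46186 = -22288*1/46186 = -1592/3299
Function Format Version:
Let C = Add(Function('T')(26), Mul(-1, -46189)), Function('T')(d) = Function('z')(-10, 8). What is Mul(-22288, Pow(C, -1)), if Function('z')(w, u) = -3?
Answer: Rational(-1592, 3299) ≈ -0.48257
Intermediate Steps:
Function('T')(d) = -3
C = 46186 (C = Add(-3, Mul(-1, -46189)) = Add(-3, 46189) = 46186)
Mul(-22288, Pow(C, -1)) = Mul(-22288, Pow(46186, -1)) = Mul(-22288, Rational(1, 46186)) = Rational(-1592, 3299)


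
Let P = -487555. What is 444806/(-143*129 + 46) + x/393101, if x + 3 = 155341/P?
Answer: -85250817385940736/3526705446570055 ≈ -24.173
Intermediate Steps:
x = -1618006/487555 (x = -3 + 155341/(-487555) = -3 + 155341*(-1/487555) = -3 - 155341/487555 = -1618006/487555 ≈ -3.3186)
444806/(-143*129 + 46) + x/393101 = 444806/(-143*129 + 46) - 1618006/487555/393101 = 444806/(-18447 + 46) - 1618006/487555*1/393101 = 444806/(-18401) - 1618006/191658358055 = 444806*(-1/18401) - 1618006/191658358055 = -444806/18401 - 1618006/191658358055 = -85250817385940736/3526705446570055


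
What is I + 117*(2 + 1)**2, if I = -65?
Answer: 988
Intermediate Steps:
I + 117*(2 + 1)**2 = -65 + 117*(2 + 1)**2 = -65 + 117*3**2 = -65 + 117*9 = -65 + 1053 = 988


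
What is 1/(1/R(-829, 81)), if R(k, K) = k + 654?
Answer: -175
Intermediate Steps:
R(k, K) = 654 + k
1/(1/R(-829, 81)) = 1/(1/(654 - 829)) = 1/(1/(-175)) = 1/(-1/175) = -175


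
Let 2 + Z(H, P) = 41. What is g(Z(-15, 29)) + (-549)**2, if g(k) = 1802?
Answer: 303203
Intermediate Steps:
Z(H, P) = 39 (Z(H, P) = -2 + 41 = 39)
g(Z(-15, 29)) + (-549)**2 = 1802 + (-549)**2 = 1802 + 301401 = 303203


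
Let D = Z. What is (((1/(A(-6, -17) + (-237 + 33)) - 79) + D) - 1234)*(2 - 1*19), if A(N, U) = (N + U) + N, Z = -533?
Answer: 7312023/233 ≈ 31382.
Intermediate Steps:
D = -533
A(N, U) = U + 2*N
(((1/(A(-6, -17) + (-237 + 33)) - 79) + D) - 1234)*(2 - 1*19) = (((1/((-17 + 2*(-6)) + (-237 + 33)) - 79) - 533) - 1234)*(2 - 1*19) = (((1/((-17 - 12) - 204) - 79) - 533) - 1234)*(2 - 19) = (((1/(-29 - 204) - 79) - 533) - 1234)*(-17) = (((1/(-233) - 79) - 533) - 1234)*(-17) = (((-1/233 - 79) - 533) - 1234)*(-17) = ((-18408/233 - 533) - 1234)*(-17) = (-142597/233 - 1234)*(-17) = -430119/233*(-17) = 7312023/233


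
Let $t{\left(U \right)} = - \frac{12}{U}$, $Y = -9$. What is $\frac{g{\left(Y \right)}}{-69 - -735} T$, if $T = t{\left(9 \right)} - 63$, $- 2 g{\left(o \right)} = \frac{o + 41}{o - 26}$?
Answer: $- \frac{1544}{34965} \approx -0.044158$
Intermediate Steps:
$g{\left(o \right)} = - \frac{41 + o}{2 \left(-26 + o\right)}$ ($g{\left(o \right)} = - \frac{\left(o + 41\right) \frac{1}{o - 26}}{2} = - \frac{\left(41 + o\right) \frac{1}{-26 + o}}{2} = - \frac{\frac{1}{-26 + o} \left(41 + o\right)}{2} = - \frac{41 + o}{2 \left(-26 + o\right)}$)
$T = - \frac{193}{3}$ ($T = - \frac{12}{9} - 63 = \left(-12\right) \frac{1}{9} - 63 = - \frac{4}{3} - 63 = - \frac{193}{3} \approx -64.333$)
$\frac{g{\left(Y \right)}}{-69 - -735} T = \frac{\frac{1}{2} \frac{1}{-26 - 9} \left(-41 - -9\right)}{-69 - -735} \left(- \frac{193}{3}\right) = \frac{\frac{1}{2} \frac{1}{-35} \left(-41 + 9\right)}{-69 + 735} \left(- \frac{193}{3}\right) = \frac{\frac{1}{2} \left(- \frac{1}{35}\right) \left(-32\right)}{666} \left(- \frac{193}{3}\right) = \frac{16}{35} \cdot \frac{1}{666} \left(- \frac{193}{3}\right) = \frac{8}{11655} \left(- \frac{193}{3}\right) = - \frac{1544}{34965}$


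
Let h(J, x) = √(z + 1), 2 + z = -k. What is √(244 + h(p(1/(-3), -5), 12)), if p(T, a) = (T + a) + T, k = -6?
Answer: √(244 + √5) ≈ 15.692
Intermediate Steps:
z = 4 (z = -2 - 1*(-6) = -2 + 6 = 4)
p(T, a) = a + 2*T
h(J, x) = √5 (h(J, x) = √(4 + 1) = √5)
√(244 + h(p(1/(-3), -5), 12)) = √(244 + √5)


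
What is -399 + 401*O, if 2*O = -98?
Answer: -20048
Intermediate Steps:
O = -49 (O = (½)*(-98) = -49)
-399 + 401*O = -399 + 401*(-49) = -399 - 19649 = -20048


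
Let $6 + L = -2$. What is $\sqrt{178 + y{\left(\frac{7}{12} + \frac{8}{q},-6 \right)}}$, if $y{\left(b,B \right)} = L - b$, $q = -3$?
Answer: $\frac{\sqrt{6195}}{6} \approx 13.118$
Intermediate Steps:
$L = -8$ ($L = -6 - 2 = -8$)
$y{\left(b,B \right)} = -8 - b$
$\sqrt{178 + y{\left(\frac{7}{12} + \frac{8}{q},-6 \right)}} = \sqrt{178 - \left(8 - \frac{8}{3} + \frac{7}{12}\right)} = \sqrt{178 - \frac{71}{12}} = \sqrt{\frac{2065}{12}} = \frac{\sqrt{6195}}{6}$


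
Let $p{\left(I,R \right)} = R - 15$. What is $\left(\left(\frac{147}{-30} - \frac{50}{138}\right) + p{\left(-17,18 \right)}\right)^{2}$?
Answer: $\frac{2436721}{476100} \approx 5.1181$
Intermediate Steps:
$p{\left(I,R \right)} = -15 + R$
$\left(\left(\frac{147}{-30} - \frac{50}{138}\right) + p{\left(-17,18 \right)}\right)^{2} = \left(\left(\frac{147}{-30} - \frac{50}{138}\right) + \left(-15 + 18\right)\right)^{2} = \left(\left(147 \left(- \frac{1}{30}\right) - \frac{25}{69}\right) + 3\right)^{2} = \left(\left(- \frac{49}{10} - \frac{25}{69}\right) + 3\right)^{2} = \left(- \frac{3631}{690} + 3\right)^{2} = \left(- \frac{1561}{690}\right)^{2} = \frac{2436721}{476100}$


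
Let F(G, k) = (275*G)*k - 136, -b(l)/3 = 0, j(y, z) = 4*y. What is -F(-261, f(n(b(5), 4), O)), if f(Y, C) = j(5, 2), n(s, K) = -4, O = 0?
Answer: 1435636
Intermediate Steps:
b(l) = 0 (b(l) = -3*0 = 0)
f(Y, C) = 20 (f(Y, C) = 4*5 = 20)
F(G, k) = -136 + 275*G*k (F(G, k) = 275*G*k - 136 = -136 + 275*G*k)
-F(-261, f(n(b(5), 4), O)) = -(-136 + 275*(-261)*20) = -(-136 - 1435500) = -1*(-1435636) = 1435636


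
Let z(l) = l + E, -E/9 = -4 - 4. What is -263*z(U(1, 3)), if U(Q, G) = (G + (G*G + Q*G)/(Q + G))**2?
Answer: -28404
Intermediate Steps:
U(Q, G) = (G + (G**2 + G*Q)/(G + Q))**2
E = 72 (E = -9*(-4 - 4) = -9*(-8) = 72)
z(l) = 72 + l (z(l) = l + 72 = 72 + l)
-263*z(U(1, 3)) = -263*(72 + 4*3**2) = -263*(72 + 4*9) = -263*(72 + 36) = -263*108 = -28404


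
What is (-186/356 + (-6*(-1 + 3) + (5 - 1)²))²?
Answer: 383161/31684 ≈ 12.093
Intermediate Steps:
(-186/356 + (-6*(-1 + 3) + (5 - 1)²))² = (-186*1/356 + (-6*2 + 4²))² = (-93/178 + (-12 + 16))² = (-93/178 + 4)² = (619/178)² = 383161/31684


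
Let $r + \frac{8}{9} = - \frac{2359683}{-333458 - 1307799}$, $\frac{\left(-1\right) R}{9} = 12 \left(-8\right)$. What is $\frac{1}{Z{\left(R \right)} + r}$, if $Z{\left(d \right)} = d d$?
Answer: $\frac{14771313}{11026734176339} \approx 1.3396 \cdot 10^{-6}$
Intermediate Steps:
$R = 864$ ($R = - 9 \cdot 12 \left(-8\right) = \left(-9\right) \left(-96\right) = 864$)
$Z{\left(d \right)} = d^{2}$
$r = \frac{8107091}{14771313}$ ($r = - \frac{8}{9} - \frac{2359683}{-333458 - 1307799} = - \frac{8}{9} - \frac{2359683}{-1641257} = - \frac{8}{9} - - \frac{2359683}{1641257} = - \frac{8}{9} + \frac{2359683}{1641257} = \frac{8107091}{14771313} \approx 0.54884$)
$\frac{1}{Z{\left(R \right)} + r} = \frac{1}{864^{2} + \frac{8107091}{14771313}} = \frac{1}{746496 + \frac{8107091}{14771313}} = \frac{1}{\frac{11026734176339}{14771313}} = \frac{14771313}{11026734176339}$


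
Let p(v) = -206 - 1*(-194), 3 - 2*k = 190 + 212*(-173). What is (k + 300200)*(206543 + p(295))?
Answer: 131537322059/2 ≈ 6.5769e+10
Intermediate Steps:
k = 36489/2 (k = 3/2 - (190 + 212*(-173))/2 = 3/2 - (190 - 36676)/2 = 3/2 - 1/2*(-36486) = 3/2 + 18243 = 36489/2 ≈ 18245.)
p(v) = -12 (p(v) = -206 + 194 = -12)
(k + 300200)*(206543 + p(295)) = (36489/2 + 300200)*(206543 - 12) = (636889/2)*206531 = 131537322059/2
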